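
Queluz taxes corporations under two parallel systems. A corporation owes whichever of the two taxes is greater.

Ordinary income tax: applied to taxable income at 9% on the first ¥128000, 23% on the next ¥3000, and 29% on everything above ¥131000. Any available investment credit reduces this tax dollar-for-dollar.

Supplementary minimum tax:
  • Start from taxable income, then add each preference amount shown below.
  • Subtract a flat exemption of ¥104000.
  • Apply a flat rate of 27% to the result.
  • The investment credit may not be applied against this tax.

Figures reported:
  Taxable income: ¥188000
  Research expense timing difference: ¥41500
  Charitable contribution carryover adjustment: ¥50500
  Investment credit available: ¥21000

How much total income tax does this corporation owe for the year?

Ordinary income tax:
  ¥128000 × 9% = ¥11520
  ¥3000 × 23% = ¥690
  ¥57000 × 29% = ¥16530
  → ¥28740
  Less investment credit ¥21000 → ¥7740

Supplementary minimum tax:
  Adjusted income: ¥188000 + ¥41500 + ¥50500 = ¥280000
  Less exemption ¥104000 → base ¥176000
  ¥176000 × 27% = ¥47520

¥47520 > ¥7740, so the supplementary minimum tax is the binding amount.

¥47520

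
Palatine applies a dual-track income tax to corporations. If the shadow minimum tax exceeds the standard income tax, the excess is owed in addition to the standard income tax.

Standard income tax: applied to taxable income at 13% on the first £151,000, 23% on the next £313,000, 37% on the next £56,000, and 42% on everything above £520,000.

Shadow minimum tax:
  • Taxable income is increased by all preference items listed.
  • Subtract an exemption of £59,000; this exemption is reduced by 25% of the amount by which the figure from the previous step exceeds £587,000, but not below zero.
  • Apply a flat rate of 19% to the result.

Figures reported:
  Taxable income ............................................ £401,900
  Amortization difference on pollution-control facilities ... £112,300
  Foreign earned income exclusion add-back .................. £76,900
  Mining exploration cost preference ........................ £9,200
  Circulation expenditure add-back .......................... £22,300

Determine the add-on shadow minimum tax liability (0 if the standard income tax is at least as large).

£31,438

Standard income tax:
  £151,000 × 13% = £19,630
  £250,900 × 23% = £57,707
  → £77,337

Shadow minimum tax:
  Adjusted income: £401,900 + £112,300 + £76,900 + £9,200 + £22,300 = £622,600
  Exemption: £59,000 − 25% × (£622,600 − £587,000) = £59,000 − £8,900 = £50,100
  Base: £622,600 − £50,100 = £572,500
  £572,500 × 19% = £108,775

Excess of shadow minimum tax over standard income tax: £108,775 − £77,337 = £31,438.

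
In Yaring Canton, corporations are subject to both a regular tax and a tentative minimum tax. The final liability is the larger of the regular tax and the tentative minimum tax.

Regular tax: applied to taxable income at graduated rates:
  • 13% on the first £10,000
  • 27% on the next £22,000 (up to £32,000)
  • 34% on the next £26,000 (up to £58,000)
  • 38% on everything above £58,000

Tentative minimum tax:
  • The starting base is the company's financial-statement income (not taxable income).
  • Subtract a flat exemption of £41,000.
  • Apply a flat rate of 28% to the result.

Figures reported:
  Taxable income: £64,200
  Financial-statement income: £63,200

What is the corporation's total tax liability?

£18,436

Tentative minimum tax:
  Base (financial-statement income): £63,200
  Less exemption £41,000 → base £22,200
  £22,200 × 28% = £6,216

Regular tax:
  £10,000 × 13% = £1,300
  £22,000 × 27% = £5,940
  £26,000 × 34% = £8,840
  £6,200 × 38% = £2,356
  → £18,436

£18,436 > £6,216, so the regular tax governs.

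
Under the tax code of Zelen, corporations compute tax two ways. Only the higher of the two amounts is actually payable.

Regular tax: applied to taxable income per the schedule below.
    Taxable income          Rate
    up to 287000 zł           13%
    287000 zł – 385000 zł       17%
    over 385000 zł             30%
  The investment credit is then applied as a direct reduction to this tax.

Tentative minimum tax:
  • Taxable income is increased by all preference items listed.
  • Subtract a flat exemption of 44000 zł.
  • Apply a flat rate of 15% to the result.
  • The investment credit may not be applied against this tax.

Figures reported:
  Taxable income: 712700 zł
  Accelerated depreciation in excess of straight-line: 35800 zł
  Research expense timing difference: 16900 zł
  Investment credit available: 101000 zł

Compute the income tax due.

Regular tax:
  287000 zł × 13% = 37310 zł
  98000 zł × 17% = 16660 zł
  327700 zł × 30% = 98310 zł
  → 152280 zł
  Less investment credit 101000 zł → 51280 zł

Tentative minimum tax:
  Adjusted income: 712700 zł + 35800 zł + 16900 zł = 765400 zł
  Less exemption 44000 zł → base 721400 zł
  721400 zł × 15% = 108210 zł

108210 zł > 51280 zł, so the tentative minimum tax is the binding amount.

108210 zł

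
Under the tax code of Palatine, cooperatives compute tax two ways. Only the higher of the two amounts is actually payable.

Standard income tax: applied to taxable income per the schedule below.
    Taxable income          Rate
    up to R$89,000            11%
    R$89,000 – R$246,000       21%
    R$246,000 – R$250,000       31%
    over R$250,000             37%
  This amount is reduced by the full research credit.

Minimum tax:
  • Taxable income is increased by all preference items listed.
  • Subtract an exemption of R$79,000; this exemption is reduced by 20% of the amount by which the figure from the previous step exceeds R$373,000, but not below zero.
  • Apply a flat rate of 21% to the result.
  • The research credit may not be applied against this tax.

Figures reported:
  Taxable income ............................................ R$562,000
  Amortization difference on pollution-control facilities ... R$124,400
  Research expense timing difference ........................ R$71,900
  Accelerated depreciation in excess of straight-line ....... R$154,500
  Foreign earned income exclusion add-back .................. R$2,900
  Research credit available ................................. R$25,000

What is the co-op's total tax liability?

Minimum tax:
  Adjusted income: R$562,000 + R$124,400 + R$71,900 + R$154,500 + R$2,900 = R$915,700
  Exemption: 20% × (R$915,700 − R$373,000) = R$108,540 ≥ R$79,000, so the exemption is fully phased out
  Base: R$915,700 − R$0 = R$915,700
  R$915,700 × 21% = R$192,297

Standard income tax:
  R$89,000 × 11% = R$9,790
  R$157,000 × 21% = R$32,970
  R$4,000 × 31% = R$1,240
  R$312,000 × 37% = R$115,440
  → R$159,440
  Less research credit R$25,000 → R$134,440

R$192,297 > R$134,440, so the minimum tax is the binding amount.

R$192,297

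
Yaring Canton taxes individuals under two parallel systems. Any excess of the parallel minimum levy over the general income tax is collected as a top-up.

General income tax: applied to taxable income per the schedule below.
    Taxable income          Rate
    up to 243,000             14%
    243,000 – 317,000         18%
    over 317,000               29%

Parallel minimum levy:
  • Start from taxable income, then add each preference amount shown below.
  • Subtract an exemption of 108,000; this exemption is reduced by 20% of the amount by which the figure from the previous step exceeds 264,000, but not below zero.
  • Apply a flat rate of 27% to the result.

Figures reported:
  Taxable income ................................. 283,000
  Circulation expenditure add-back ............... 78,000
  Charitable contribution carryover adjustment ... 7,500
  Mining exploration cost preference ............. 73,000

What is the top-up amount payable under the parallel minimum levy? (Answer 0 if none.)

58,410

General income tax:
  243,000 × 14% = 34,020
  40,000 × 18% = 7,200
  → 41,220

Parallel minimum levy:
  Adjusted income: 283,000 + 78,000 + 7,500 + 73,000 = 441,500
  Exemption: 108,000 − 20% × (441,500 − 264,000) = 108,000 − 35,500 = 72,500
  Base: 441,500 − 72,500 = 369,000
  369,000 × 27% = 99,630

Excess of parallel minimum levy over general income tax: 99,630 − 41,220 = 58,410.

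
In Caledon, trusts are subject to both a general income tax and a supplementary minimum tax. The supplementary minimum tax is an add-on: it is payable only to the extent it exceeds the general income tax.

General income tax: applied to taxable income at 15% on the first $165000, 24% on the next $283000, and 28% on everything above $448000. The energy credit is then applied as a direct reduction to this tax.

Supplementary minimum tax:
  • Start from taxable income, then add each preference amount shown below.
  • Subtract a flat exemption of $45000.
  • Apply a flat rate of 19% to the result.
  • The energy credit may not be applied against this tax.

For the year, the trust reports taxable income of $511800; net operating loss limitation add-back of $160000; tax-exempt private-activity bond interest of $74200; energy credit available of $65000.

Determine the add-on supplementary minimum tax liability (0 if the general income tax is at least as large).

General income tax:
  $165000 × 15% = $24750
  $283000 × 24% = $67920
  $63800 × 28% = $17864
  → $110534
  Less energy credit $65000 → $45534

Supplementary minimum tax:
  Adjusted income: $511800 + $160000 + $74200 = $746000
  Less exemption $45000 → base $701000
  $701000 × 19% = $133190

Excess of supplementary minimum tax over general income tax: $133190 − $45534 = $87656.

$87656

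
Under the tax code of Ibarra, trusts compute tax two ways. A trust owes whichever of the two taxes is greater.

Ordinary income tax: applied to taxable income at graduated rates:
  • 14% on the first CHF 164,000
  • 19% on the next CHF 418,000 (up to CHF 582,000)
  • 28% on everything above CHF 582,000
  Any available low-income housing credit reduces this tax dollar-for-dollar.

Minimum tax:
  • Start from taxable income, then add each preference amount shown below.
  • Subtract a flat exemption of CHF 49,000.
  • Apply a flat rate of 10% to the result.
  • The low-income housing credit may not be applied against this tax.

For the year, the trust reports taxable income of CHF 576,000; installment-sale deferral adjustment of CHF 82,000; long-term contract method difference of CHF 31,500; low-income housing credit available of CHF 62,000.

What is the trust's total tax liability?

Ordinary income tax:
  CHF 164,000 × 14% = CHF 22,960
  CHF 412,000 × 19% = CHF 78,280
  → CHF 101,240
  Less low-income housing credit CHF 62,000 → CHF 39,240

Minimum tax:
  Adjusted income: CHF 576,000 + CHF 82,000 + CHF 31,500 = CHF 689,500
  Less exemption CHF 49,000 → base CHF 640,500
  CHF 640,500 × 10% = CHF 64,050

CHF 64,050 > CHF 39,240, so the minimum tax is the binding amount.

CHF 64,050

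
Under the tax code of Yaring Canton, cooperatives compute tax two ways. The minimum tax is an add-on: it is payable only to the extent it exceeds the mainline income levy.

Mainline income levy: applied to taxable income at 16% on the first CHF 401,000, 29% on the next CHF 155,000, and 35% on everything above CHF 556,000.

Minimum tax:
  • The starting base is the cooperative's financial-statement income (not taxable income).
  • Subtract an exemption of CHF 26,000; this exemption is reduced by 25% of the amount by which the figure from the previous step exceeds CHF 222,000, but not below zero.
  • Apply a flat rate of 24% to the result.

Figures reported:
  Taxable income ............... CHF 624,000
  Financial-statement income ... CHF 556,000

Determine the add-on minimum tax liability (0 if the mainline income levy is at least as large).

CHF 530

Minimum tax:
  Base (financial-statement income): CHF 556,000
  Exemption: 25% × (CHF 556,000 − CHF 222,000) = CHF 83,500 ≥ CHF 26,000, so the exemption is fully phased out
  Base: CHF 556,000 − CHF 0 = CHF 556,000
  CHF 556,000 × 24% = CHF 133,440

Mainline income levy:
  CHF 401,000 × 16% = CHF 64,160
  CHF 155,000 × 29% = CHF 44,950
  CHF 68,000 × 35% = CHF 23,800
  → CHF 132,910

Excess of minimum tax over mainline income levy: CHF 133,440 − CHF 132,910 = CHF 530.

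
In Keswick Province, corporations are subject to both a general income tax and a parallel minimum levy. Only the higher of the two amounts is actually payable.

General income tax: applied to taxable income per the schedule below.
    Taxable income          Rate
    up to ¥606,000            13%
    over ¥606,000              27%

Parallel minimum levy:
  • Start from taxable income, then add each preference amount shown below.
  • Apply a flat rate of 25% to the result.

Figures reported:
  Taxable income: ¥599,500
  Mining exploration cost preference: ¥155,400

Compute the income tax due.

¥188,725

General income tax:
  ¥599,500 × 13% = ¥77,935

Parallel minimum levy:
  Adjusted income: ¥599,500 + ¥155,400 = ¥754,900
  ¥754,900 × 25% = ¥188,725

¥188,725 > ¥77,935, so the parallel minimum levy is the binding amount.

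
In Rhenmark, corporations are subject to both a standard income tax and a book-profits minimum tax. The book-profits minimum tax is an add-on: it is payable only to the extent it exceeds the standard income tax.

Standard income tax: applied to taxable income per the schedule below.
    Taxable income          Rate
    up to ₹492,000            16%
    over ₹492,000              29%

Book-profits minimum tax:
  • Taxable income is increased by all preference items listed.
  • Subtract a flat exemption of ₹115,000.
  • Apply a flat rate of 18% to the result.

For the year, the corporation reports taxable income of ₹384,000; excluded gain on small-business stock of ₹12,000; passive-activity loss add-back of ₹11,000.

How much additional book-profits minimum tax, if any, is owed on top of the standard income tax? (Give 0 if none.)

₹0

Book-profits minimum tax:
  Adjusted income: ₹384,000 + ₹12,000 + ₹11,000 = ₹407,000
  Less exemption ₹115,000 → base ₹292,000
  ₹292,000 × 18% = ₹52,560

Standard income tax:
  ₹384,000 × 16% = ₹61,440

₹52,560 ≤ ₹61,440, so no add-on is due.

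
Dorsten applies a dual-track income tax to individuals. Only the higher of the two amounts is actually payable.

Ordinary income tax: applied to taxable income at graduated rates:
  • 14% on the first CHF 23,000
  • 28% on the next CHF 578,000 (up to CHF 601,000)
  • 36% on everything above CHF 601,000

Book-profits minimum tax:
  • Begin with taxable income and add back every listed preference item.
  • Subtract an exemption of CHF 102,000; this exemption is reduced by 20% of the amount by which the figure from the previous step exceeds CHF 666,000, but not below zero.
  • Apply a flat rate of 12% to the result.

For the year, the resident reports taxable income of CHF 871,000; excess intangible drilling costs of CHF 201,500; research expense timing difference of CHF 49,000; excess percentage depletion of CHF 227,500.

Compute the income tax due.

Ordinary income tax:
  CHF 23,000 × 14% = CHF 3,220
  CHF 578,000 × 28% = CHF 161,840
  CHF 270,000 × 36% = CHF 97,200
  → CHF 262,260

Book-profits minimum tax:
  Adjusted income: CHF 871,000 + CHF 201,500 + CHF 49,000 + CHF 227,500 = CHF 1,349,000
  Exemption: 20% × (CHF 1,349,000 − CHF 666,000) = CHF 136,600 ≥ CHF 102,000, so the exemption is fully phased out
  Base: CHF 1,349,000 − CHF 0 = CHF 1,349,000
  CHF 1,349,000 × 12% = CHF 161,880

CHF 262,260 > CHF 161,880, so the ordinary income tax governs.

CHF 262,260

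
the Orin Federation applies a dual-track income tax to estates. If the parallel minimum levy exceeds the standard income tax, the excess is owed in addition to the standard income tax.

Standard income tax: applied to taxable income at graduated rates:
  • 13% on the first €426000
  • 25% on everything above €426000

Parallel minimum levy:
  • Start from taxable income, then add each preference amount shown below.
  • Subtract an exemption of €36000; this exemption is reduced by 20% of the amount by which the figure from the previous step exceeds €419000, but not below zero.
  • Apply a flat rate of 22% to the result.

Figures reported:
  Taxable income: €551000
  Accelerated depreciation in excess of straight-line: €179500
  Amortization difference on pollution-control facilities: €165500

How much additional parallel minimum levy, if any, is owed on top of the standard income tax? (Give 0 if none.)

Parallel minimum levy:
  Adjusted income: €551000 + €179500 + €165500 = €896000
  Exemption: 20% × (€896000 − €419000) = €95400 ≥ €36000, so the exemption is fully phased out
  Base: €896000 − €0 = €896000
  €896000 × 22% = €197120

Standard income tax:
  €426000 × 13% = €55380
  €125000 × 25% = €31250
  → €86630

Excess of parallel minimum levy over standard income tax: €197120 − €86630 = €110490.

€110490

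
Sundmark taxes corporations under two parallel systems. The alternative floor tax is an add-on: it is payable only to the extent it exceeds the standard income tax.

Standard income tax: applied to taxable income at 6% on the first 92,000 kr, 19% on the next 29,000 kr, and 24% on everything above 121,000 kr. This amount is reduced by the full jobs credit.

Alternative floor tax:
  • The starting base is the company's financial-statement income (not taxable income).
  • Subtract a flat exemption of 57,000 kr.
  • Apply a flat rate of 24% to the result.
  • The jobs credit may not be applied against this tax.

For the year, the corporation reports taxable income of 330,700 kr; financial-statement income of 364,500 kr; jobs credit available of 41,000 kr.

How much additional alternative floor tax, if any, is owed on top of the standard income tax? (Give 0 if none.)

Alternative floor tax:
  Base (financial-statement income): 364,500 kr
  Less exemption 57,000 kr → base 307,500 kr
  307,500 kr × 24% = 73,800 kr

Standard income tax:
  92,000 kr × 6% = 5,520 kr
  29,000 kr × 19% = 5,510 kr
  209,700 kr × 24% = 50,328 kr
  → 61,358 kr
  Less jobs credit 41,000 kr → 20,358 kr

Excess of alternative floor tax over standard income tax: 73,800 kr − 20,358 kr = 53,442 kr.

53,442 kr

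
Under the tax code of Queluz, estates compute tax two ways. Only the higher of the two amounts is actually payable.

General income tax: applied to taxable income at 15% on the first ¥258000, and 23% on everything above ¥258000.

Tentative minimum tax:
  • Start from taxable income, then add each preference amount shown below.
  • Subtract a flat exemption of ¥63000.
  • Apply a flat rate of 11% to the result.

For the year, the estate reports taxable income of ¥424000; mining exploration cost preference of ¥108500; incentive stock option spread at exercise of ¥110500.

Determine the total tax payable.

¥76880

Tentative minimum tax:
  Adjusted income: ¥424000 + ¥108500 + ¥110500 = ¥643000
  Less exemption ¥63000 → base ¥580000
  ¥580000 × 11% = ¥63800

General income tax:
  ¥258000 × 15% = ¥38700
  ¥166000 × 23% = ¥38180
  → ¥76880

¥76880 > ¥63800, so the general income tax governs.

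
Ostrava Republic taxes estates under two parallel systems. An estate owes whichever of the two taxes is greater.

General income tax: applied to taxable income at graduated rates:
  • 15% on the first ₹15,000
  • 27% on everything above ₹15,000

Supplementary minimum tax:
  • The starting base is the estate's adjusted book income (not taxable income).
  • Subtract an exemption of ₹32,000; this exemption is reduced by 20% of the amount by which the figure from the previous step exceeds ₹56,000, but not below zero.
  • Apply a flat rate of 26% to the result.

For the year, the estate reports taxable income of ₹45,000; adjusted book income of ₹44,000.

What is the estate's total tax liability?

₹10,350

General income tax:
  ₹15,000 × 15% = ₹2,250
  ₹30,000 × 27% = ₹8,100
  → ₹10,350

Supplementary minimum tax:
  Base (adjusted book income): ₹44,000
  Exemption: ₹44,000 ≤ ₹56,000, so full ₹32,000 applies
  Base: ₹44,000 − ₹32,000 = ₹12,000
  ₹12,000 × 26% = ₹3,120

₹10,350 > ₹3,120, so the general income tax governs.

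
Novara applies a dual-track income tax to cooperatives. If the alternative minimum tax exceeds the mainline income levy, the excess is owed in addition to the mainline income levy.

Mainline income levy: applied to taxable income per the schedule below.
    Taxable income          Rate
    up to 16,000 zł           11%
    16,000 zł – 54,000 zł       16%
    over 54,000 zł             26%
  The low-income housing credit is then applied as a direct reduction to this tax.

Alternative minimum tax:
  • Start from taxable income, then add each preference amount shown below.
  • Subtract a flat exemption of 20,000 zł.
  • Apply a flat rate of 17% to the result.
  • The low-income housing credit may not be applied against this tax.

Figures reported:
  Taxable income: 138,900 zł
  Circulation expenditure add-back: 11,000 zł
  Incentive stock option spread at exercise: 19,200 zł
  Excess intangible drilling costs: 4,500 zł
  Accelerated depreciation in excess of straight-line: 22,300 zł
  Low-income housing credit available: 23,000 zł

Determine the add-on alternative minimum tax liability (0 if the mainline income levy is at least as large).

Mainline income levy:
  16,000 zł × 11% = 1,760 zł
  38,000 zł × 16% = 6,080 zł
  84,900 zł × 26% = 22,074 zł
  → 29,914 zł
  Less low-income housing credit 23,000 zł → 6,914 zł

Alternative minimum tax:
  Adjusted income: 138,900 zł + 11,000 zł + 19,200 zł + 4,500 zł + 22,300 zł = 195,900 zł
  Less exemption 20,000 zł → base 175,900 zł
  175,900 zł × 17% = 29,903 zł

Excess of alternative minimum tax over mainline income levy: 29,903 zł − 6,914 zł = 22,989 zł.

22,989 zł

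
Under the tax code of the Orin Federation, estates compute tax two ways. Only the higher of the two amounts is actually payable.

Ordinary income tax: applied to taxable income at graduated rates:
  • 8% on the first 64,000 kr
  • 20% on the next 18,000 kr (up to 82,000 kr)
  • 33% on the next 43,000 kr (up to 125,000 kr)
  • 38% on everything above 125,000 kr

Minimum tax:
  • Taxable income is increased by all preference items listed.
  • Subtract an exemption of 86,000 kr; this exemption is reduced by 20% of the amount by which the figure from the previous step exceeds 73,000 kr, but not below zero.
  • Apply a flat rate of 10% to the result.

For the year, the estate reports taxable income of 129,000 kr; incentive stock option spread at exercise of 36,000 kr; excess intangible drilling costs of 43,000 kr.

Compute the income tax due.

Ordinary income tax:
  64,000 kr × 8% = 5,120 kr
  18,000 kr × 20% = 3,600 kr
  43,000 kr × 33% = 14,190 kr
  4,000 kr × 38% = 1,520 kr
  → 24,430 kr

Minimum tax:
  Adjusted income: 129,000 kr + 36,000 kr + 43,000 kr = 208,000 kr
  Exemption: 86,000 kr − 20% × (208,000 kr − 73,000 kr) = 86,000 kr − 27,000 kr = 59,000 kr
  Base: 208,000 kr − 59,000 kr = 149,000 kr
  149,000 kr × 10% = 14,900 kr

24,430 kr > 14,900 kr, so the ordinary income tax governs.

24,430 kr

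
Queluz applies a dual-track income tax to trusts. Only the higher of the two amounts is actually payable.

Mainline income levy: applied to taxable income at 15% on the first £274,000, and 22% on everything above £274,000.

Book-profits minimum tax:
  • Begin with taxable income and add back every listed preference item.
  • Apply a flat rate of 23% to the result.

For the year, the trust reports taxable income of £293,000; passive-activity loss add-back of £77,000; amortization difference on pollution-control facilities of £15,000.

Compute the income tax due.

Mainline income levy:
  £274,000 × 15% = £41,100
  £19,000 × 22% = £4,180
  → £45,280

Book-profits minimum tax:
  Adjusted income: £293,000 + £77,000 + £15,000 = £385,000
  £385,000 × 23% = £88,550

£88,550 > £45,280, so the book-profits minimum tax is the binding amount.

£88,550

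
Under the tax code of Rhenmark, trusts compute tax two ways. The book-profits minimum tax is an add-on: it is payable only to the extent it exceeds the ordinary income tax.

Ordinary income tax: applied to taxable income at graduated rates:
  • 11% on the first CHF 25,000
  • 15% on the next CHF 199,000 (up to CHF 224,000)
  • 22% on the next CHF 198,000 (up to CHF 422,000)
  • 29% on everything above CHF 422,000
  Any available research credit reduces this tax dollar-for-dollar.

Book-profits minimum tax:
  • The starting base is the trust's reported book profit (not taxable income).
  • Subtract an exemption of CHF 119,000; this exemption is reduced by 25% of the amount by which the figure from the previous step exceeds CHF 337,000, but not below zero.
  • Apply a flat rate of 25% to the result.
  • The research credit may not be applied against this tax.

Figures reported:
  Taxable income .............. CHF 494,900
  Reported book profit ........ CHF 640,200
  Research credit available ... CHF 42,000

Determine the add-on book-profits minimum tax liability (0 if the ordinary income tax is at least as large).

Ordinary income tax:
  CHF 25,000 × 11% = CHF 2,750
  CHF 199,000 × 15% = CHF 29,850
  CHF 198,000 × 22% = CHF 43,560
  CHF 72,900 × 29% = CHF 21,141
  → CHF 97,301
  Less research credit CHF 42,000 → CHF 55,301

Book-profits minimum tax:
  Base (reported book profit): CHF 640,200
  Exemption: CHF 119,000 − 25% × (CHF 640,200 − CHF 337,000) = CHF 119,000 − CHF 75,800 = CHF 43,200
  Base: CHF 640,200 − CHF 43,200 = CHF 597,000
  CHF 597,000 × 25% = CHF 149,250

Excess of book-profits minimum tax over ordinary income tax: CHF 149,250 − CHF 55,301 = CHF 93,949.

CHF 93,949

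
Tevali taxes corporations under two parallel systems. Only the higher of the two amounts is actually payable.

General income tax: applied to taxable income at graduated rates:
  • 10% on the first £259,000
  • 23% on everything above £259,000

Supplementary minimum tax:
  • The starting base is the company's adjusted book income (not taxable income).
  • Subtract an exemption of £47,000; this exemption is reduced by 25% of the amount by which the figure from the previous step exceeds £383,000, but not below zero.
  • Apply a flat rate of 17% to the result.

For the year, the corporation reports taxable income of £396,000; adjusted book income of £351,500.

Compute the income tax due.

Supplementary minimum tax:
  Base (adjusted book income): £351,500
  Exemption: £351,500 ≤ £383,000, so full £47,000 applies
  Base: £351,500 − £47,000 = £304,500
  £304,500 × 17% = £51,765

General income tax:
  £259,000 × 10% = £25,900
  £137,000 × 23% = £31,510
  → £57,410

£57,410 > £51,765, so the general income tax governs.

£57,410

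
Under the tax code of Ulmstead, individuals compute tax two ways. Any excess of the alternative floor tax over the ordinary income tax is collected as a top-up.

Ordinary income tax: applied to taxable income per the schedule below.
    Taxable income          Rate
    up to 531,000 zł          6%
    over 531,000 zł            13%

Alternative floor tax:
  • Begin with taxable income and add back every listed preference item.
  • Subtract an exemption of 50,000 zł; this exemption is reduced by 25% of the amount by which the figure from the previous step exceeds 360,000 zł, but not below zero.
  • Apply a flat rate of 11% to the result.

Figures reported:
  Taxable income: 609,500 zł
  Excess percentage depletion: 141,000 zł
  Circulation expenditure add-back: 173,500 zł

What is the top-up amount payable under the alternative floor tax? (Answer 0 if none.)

59,575 zł

Alternative floor tax:
  Adjusted income: 609,500 zł + 141,000 zł + 173,500 zł = 924,000 zł
  Exemption: 25% × (924,000 zł − 360,000 zł) = 141,000 zł ≥ 50,000 zł, so the exemption is fully phased out
  Base: 924,000 zł − 0 zł = 924,000 zł
  924,000 zł × 11% = 101,640 zł

Ordinary income tax:
  531,000 zł × 6% = 31,860 zł
  78,500 zł × 13% = 10,205 zł
  → 42,065 zł

Excess of alternative floor tax over ordinary income tax: 101,640 zł − 42,065 zł = 59,575 zł.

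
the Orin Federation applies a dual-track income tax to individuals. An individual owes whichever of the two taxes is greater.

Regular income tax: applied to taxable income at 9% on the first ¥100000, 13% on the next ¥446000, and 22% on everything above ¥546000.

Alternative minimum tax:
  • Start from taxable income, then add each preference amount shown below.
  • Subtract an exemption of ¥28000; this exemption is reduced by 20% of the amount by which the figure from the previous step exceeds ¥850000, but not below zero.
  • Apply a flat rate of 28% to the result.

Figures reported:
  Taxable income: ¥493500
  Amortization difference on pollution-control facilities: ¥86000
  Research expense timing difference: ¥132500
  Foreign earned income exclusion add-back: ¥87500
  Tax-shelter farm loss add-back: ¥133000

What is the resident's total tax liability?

¥257880

Regular income tax:
  ¥100000 × 9% = ¥9000
  ¥393500 × 13% = ¥51155
  → ¥60155

Alternative minimum tax:
  Adjusted income: ¥493500 + ¥86000 + ¥132500 + ¥87500 + ¥133000 = ¥932500
  Exemption: ¥28000 − 20% × (¥932500 − ¥850000) = ¥28000 − ¥16500 = ¥11500
  Base: ¥932500 − ¥11500 = ¥921000
  ¥921000 × 28% = ¥257880

¥257880 > ¥60155, so the alternative minimum tax is the binding amount.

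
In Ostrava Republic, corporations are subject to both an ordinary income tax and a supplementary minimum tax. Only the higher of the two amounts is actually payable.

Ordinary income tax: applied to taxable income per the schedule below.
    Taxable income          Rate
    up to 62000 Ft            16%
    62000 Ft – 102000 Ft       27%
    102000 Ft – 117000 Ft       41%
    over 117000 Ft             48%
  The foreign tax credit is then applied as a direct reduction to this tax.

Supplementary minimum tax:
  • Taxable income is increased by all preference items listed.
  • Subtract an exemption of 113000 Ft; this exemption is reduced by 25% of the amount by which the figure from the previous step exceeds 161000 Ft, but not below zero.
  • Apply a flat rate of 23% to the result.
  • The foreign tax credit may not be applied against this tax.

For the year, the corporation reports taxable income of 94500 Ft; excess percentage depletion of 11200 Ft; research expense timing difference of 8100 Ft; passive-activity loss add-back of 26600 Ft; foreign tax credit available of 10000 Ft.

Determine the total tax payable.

Supplementary minimum tax:
  Adjusted income: 94500 Ft + 11200 Ft + 8100 Ft + 26600 Ft = 140400 Ft
  Exemption: 140400 Ft ≤ 161000 Ft, so full 113000 Ft applies
  Base: 140400 Ft − 113000 Ft = 27400 Ft
  27400 Ft × 23% = 6302 Ft

Ordinary income tax:
  62000 Ft × 16% = 9920 Ft
  32500 Ft × 27% = 8775 Ft
  → 18695 Ft
  Less foreign tax credit 10000 Ft → 8695 Ft

8695 Ft > 6302 Ft, so the ordinary income tax governs.

8695 Ft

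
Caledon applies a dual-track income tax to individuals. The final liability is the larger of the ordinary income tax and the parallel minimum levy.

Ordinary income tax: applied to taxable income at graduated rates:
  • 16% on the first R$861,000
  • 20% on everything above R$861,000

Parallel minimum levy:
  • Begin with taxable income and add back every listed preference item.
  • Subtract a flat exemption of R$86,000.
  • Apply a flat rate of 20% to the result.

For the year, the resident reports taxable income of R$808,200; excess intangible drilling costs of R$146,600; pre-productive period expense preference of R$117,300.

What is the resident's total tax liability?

R$197,220

Ordinary income tax:
  R$808,200 × 16% = R$129,312

Parallel minimum levy:
  Adjusted income: R$808,200 + R$146,600 + R$117,300 = R$1,072,100
  Less exemption R$86,000 → base R$986,100
  R$986,100 × 20% = R$197,220

R$197,220 > R$129,312, so the parallel minimum levy is the binding amount.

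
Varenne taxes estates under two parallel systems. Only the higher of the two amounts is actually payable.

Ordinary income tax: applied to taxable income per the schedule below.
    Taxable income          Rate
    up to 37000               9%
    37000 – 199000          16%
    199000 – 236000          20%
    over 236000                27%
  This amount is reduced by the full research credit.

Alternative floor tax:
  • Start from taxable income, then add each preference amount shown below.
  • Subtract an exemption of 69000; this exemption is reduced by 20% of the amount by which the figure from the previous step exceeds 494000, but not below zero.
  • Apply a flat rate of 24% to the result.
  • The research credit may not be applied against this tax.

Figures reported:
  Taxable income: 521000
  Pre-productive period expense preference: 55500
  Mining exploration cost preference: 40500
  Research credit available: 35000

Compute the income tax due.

Alternative floor tax:
  Adjusted income: 521000 + 55500 + 40500 = 617000
  Exemption: 69000 − 20% × (617000 − 494000) = 69000 − 24600 = 44400
  Base: 617000 − 44400 = 572600
  572600 × 24% = 137424

Ordinary income tax:
  37000 × 9% = 3330
  162000 × 16% = 25920
  37000 × 20% = 7400
  285000 × 27% = 76950
  → 113600
  Less research credit 35000 → 78600

137424 > 78600, so the alternative floor tax is the binding amount.

137424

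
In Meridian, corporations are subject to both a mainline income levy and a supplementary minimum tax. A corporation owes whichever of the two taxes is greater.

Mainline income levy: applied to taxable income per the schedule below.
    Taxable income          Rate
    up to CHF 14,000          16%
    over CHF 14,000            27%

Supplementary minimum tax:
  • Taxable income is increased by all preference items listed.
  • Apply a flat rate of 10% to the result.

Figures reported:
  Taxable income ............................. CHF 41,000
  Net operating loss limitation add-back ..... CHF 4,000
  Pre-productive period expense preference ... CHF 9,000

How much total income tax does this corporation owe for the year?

Mainline income levy:
  CHF 14,000 × 16% = CHF 2,240
  CHF 27,000 × 27% = CHF 7,290
  → CHF 9,530

Supplementary minimum tax:
  Adjusted income: CHF 41,000 + CHF 4,000 + CHF 9,000 = CHF 54,000
  CHF 54,000 × 10% = CHF 5,400

CHF 9,530 > CHF 5,400, so the mainline income levy governs.

CHF 9,530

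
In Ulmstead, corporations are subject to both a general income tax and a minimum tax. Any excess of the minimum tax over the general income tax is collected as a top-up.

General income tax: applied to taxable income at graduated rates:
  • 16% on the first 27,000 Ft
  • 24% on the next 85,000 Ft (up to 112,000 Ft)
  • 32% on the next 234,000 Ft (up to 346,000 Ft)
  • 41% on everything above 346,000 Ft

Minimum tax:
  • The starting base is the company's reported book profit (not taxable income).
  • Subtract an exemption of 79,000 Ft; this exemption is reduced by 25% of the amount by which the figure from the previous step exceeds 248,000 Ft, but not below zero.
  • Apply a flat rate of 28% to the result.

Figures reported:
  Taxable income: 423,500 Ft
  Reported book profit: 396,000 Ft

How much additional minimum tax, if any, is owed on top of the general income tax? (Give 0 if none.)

0 Ft

General income tax:
  27,000 Ft × 16% = 4,320 Ft
  85,000 Ft × 24% = 20,400 Ft
  234,000 Ft × 32% = 74,880 Ft
  77,500 Ft × 41% = 31,775 Ft
  → 131,375 Ft

Minimum tax:
  Base (reported book profit): 396,000 Ft
  Exemption: 79,000 Ft − 25% × (396,000 Ft − 248,000 Ft) = 79,000 Ft − 37,000 Ft = 42,000 Ft
  Base: 396,000 Ft − 42,000 Ft = 354,000 Ft
  354,000 Ft × 28% = 99,120 Ft

99,120 Ft ≤ 131,375 Ft, so no add-on is due.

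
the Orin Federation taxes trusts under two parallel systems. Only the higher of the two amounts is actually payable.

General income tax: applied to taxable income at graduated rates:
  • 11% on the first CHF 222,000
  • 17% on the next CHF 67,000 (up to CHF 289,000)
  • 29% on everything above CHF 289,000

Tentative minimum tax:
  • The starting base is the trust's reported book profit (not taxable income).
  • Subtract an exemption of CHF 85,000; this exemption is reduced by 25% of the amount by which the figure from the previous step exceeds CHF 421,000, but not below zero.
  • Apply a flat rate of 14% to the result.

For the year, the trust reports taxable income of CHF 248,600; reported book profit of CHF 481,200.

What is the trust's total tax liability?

Tentative minimum tax:
  Base (reported book profit): CHF 481,200
  Exemption: CHF 85,000 − 25% × (CHF 481,200 − CHF 421,000) = CHF 85,000 − CHF 15,050 = CHF 69,950
  Base: CHF 481,200 − CHF 69,950 = CHF 411,250
  CHF 411,250 × 14% = CHF 57,575

General income tax:
  CHF 222,000 × 11% = CHF 24,420
  CHF 26,600 × 17% = CHF 4,522
  → CHF 28,942

CHF 57,575 > CHF 28,942, so the tentative minimum tax is the binding amount.

CHF 57,575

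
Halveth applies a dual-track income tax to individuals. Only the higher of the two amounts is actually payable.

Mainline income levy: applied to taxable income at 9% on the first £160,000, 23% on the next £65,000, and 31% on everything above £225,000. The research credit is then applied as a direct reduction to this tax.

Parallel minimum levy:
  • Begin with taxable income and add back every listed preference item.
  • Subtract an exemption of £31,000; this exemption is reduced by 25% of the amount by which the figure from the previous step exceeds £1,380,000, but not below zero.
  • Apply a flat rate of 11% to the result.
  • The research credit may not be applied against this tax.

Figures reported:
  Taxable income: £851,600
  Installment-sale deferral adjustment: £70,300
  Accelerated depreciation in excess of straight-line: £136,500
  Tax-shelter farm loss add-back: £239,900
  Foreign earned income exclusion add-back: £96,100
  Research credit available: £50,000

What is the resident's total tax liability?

£173,596

Mainline income levy:
  £160,000 × 9% = £14,400
  £65,000 × 23% = £14,950
  £626,600 × 31% = £194,246
  → £223,596
  Less research credit £50,000 → £173,596

Parallel minimum levy:
  Adjusted income: £851,600 + £70,300 + £136,500 + £239,900 + £96,100 = £1,394,400
  Exemption: £31,000 − 25% × (£1,394,400 − £1,380,000) = £31,000 − £3,600 = £27,400
  Base: £1,394,400 − £27,400 = £1,367,000
  £1,367,000 × 11% = £150,370

£173,596 > £150,370, so the mainline income levy governs.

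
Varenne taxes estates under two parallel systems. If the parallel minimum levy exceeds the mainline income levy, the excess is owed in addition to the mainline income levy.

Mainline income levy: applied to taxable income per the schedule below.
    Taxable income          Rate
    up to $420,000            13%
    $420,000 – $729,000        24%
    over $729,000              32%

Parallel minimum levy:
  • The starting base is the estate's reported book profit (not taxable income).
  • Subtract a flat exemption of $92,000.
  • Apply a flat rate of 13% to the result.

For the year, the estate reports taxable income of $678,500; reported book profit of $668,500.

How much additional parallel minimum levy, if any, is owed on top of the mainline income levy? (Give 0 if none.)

Mainline income levy:
  $420,000 × 13% = $54,600
  $258,500 × 24% = $62,040
  → $116,640

Parallel minimum levy:
  Base (reported book profit): $668,500
  Less exemption $92,000 → base $576,500
  $576,500 × 13% = $74,945

$74,945 ≤ $116,640, so no add-on is due.

$0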